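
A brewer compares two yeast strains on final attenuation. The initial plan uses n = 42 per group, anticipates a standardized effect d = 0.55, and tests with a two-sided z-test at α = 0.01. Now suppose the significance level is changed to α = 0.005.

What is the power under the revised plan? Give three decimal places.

δ = d·√(n/2) = 0.55 × √(42/2) = 2.5204 (unchanged). New critical value: z_{0.0025} = 2.807.
Revised power = Φ(δ − 2.807) + Φ(−δ − 2.807) = Φ(-0.287) + Φ(-5.327) = 0.3872 + 0.0000 = 0.3872.

Power ≈ 0.387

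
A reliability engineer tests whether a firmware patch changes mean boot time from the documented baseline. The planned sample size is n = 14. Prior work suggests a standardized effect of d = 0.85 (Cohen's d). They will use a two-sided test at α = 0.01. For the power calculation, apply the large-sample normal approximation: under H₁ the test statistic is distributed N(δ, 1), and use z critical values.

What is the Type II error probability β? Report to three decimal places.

β ≈ 0.273

Noncentrality parameter: δ = d·√n = 0.85 × √14 = 3.1804
Critical value for a two-sided test at α = 0.01: z_{α/2} = 2.576.
Power = Φ(δ − 2.576) + Φ(−δ − 2.576) = Φ(0.605) + Φ(-5.756) = 0.7273 + 0.0000 = 0.7273.
Type II error: β = 1 − power = 1 − 0.7273 = 0.2727.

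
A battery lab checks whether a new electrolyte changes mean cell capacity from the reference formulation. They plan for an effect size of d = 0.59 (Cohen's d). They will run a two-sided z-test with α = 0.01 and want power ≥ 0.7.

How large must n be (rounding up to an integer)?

For power 0.7 need Φ(δ − z_{0.005}) = 0.7, so δ = z_{0.005} + z_{0.30} = 2.576 + 0.524 = 3.100.
(Ignoring the negligible lower-tail rejection probability gives the usual closed-form inversion.)
δ = d·√n ⇒ n = (δ/d)² = (3.100 / 0.59)² = 27.61.
Rounding up, n = 28.

n = 28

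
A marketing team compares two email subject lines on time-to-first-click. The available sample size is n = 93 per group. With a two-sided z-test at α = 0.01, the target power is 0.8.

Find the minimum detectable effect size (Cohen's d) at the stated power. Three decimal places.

Need Φ(δ − 2.576) = 0.8, so δ = 2.576 + 0.842 = 3.417.
(The second rejection-region term Φ(−δ − z_{α/2}) is negligible and dropped.)
δ = d·√(n/2) ⇒ d = δ/√(n/2) = 3.417/√(93/2) = 0.5012.

d ≈ 0.501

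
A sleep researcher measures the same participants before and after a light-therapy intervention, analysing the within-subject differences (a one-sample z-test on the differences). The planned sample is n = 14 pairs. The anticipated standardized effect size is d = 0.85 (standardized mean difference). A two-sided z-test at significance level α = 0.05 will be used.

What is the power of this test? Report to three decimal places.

Noncentrality parameter: δ = d·√n = 0.85 × √14 = 3.1804
Two-sided α = 0.05 → critical value z_{0.025} = 1.960.
Power = Φ(δ − 1.960) + Φ(−δ − 1.960) = Φ(1.220) + Φ(-5.140) = 0.8889 + 0.0000 = 0.8889.

Power ≈ 0.889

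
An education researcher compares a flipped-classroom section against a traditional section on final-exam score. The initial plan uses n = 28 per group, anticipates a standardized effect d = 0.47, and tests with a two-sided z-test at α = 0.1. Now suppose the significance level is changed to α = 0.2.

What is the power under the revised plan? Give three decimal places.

Power ≈ 0.685

δ = d·√(n/2) = 0.47 × √(28/2) = 1.7586 (unchanged). New critical value: z_{0.1} = 1.282.
Revised power = Φ(δ − 1.282) + Φ(−δ − 1.282) = Φ(0.477) + Φ(-3.040) = 0.6833 + 0.0012 = 0.6845.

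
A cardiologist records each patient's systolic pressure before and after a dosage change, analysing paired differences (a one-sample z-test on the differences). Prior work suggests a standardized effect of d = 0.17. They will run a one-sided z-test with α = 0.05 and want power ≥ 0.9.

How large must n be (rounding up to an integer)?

n = 297

Set Φ(δ − 1.645) = 0.9; then δ − 1.645 = Φ⁻¹(0.9) = 1.282, giving δ = 2.926.
δ = d·√n ⇒ n = (δ/d)² = (2.926 / 0.17)² = 296.33.
Rounding up, n = 297.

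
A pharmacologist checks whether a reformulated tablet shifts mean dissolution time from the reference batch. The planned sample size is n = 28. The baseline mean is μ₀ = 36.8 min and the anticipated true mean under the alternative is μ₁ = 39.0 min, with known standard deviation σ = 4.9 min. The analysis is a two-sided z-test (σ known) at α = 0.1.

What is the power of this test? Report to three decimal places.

Power ≈ 0.768

Standardized effect: d = |μ₁ − μ₀| / σ = |39.0 − 36.8| / 4.9 = 0.4490
Noncentrality parameter: λ = d·√n = 0.4490 × √28 = 2.3758
Critical value for a two-sided test at α = 0.1: z_{α/2} = 1.645.
Power = Φ(λ − 1.645) + Φ(−λ − 1.645) = Φ(0.731) + Φ(-4.021) = 0.7676 + 0.0000 = 0.7676.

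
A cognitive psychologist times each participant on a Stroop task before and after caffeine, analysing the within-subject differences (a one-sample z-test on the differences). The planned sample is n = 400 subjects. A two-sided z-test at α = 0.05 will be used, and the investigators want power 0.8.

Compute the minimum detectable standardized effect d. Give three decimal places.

d ≈ 0.140

Need Φ(δ − 1.960) = 0.8, so δ = 1.960 + 0.842 = 2.802.
(Lower-tail contribution to power is negligible for δ > 0.)
δ = d·√n ⇒ d = δ/√n = 2.802/√400 = 0.1401.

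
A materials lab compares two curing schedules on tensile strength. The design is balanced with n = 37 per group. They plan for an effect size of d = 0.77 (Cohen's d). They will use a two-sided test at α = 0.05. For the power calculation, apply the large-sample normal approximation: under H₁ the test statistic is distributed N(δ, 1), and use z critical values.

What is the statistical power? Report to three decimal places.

Noncentrality parameter: δ = d·√(n/2) = 0.77 × √(37/2) = 3.3119
Two-sided α = 0.05 → critical value z_{0.025} = 1.960.
Power = Φ(δ − 1.960) + Φ(−δ − 1.960) = Φ(1.352) + Φ(-5.272) = 0.9118 + 0.0000 = 0.9118.

Power ≈ 0.912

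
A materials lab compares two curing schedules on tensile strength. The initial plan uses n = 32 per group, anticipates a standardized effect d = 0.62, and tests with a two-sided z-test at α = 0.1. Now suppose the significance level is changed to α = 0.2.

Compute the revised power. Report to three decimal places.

Power ≈ 0.885

δ = d·√(n/2) = 0.62 × √(32/2) = 2.4800 (unchanged). New critical value: z_{0.1} = 1.282.
Revised power = Φ(δ − 1.282) + Φ(−δ − 1.282) = Φ(1.198) + Φ(-3.762) = 0.8846 + 0.0001 = 0.8847.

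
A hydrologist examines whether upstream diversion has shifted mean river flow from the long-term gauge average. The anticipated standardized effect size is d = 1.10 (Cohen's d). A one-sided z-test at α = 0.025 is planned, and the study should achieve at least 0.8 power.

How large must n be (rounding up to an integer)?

Set Φ(δ − 1.960) = 0.8; then δ − 1.960 = Φ⁻¹(0.8) = 0.842, giving δ = 2.802.
δ = d·√n ⇒ n = (δ/d)² = (2.802 / 1.10)² = 6.49.
Round up to the next whole unit.

n = 7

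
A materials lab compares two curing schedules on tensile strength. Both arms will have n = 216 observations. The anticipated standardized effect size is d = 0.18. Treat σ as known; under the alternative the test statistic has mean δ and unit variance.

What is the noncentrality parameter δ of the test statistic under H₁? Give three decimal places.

δ ≈ 1.871

The noncentrality parameter scales effect size by the design's sample-size factor: δ = d·√(n/2) = 0.18 × √(216/2) = 1.8706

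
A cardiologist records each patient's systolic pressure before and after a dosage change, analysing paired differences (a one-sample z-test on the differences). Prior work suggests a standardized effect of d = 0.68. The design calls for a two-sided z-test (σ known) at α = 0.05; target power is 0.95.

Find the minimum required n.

For power 0.95 need Φ(δ − z_{0.025}) = 0.95, so δ = z_{0.025} + z_{0.05} = 1.960 + 1.645 = 3.605.
(For δ > 0 the lower-tail rejection region contributes negligibly to power, so the one-term inversion is standard.)
δ = d·√n ⇒ n = (δ/d)² = (3.605 / 0.68)² = 28.10.
Round up to the next whole unit.

n = 29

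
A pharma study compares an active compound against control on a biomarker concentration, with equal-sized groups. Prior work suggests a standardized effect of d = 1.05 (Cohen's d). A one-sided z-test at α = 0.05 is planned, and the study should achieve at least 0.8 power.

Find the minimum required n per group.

Set Φ(δ − 1.645) = 0.8; then δ − 1.645 = Φ⁻¹(0.8) = 0.842, giving δ = 2.486.
δ = d·√(n/2) ⇒ n = 2(δ/d)² = 2 × (2.486 / 1.05)² = 11.22.
Rounding up, n = 12 per group.

n = 12 per group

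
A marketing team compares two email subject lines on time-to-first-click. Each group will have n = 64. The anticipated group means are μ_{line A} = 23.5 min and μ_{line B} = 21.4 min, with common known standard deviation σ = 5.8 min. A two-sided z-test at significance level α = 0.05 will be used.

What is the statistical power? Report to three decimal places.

Power ≈ 0.535

Standardized effect: d = |μ_{line A} − μ_{line B}| / σ = |23.5 − 21.4| / 5.8 = 0.3621
Noncentrality parameter: δ = d·√(n/2) = 0.3621 × √(64/2) = 2.0482
Two-sided α = 0.05 → critical value z_{0.025} = 1.960.
Power = Φ(δ − 1.960) + Φ(−δ − 1.960) = Φ(0.088) + Φ(-4.008) = 0.5351 + 0.0000 = 0.5352.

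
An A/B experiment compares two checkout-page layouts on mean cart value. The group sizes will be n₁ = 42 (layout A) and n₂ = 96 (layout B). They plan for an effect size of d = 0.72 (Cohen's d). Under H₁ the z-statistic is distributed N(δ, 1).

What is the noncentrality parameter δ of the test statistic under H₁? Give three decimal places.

The noncentrality parameter scales effect size by the design's sample-size factor: δ = d / √(1/n₁ + 1/n₂) = 0.72 / √(1/42 + 1/96) = 3.8918

δ ≈ 3.892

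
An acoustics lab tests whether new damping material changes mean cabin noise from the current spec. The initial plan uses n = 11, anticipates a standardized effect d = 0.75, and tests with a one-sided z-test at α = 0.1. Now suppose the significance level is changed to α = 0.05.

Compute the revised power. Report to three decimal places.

δ = d·√n = 0.75 × √11 = 2.4875 (unchanged). New critical value: z_{0.05} = 1.645.
Revised power = Φ(δ − 1.645) = Φ(0.843) = 0.8003.

Power ≈ 0.800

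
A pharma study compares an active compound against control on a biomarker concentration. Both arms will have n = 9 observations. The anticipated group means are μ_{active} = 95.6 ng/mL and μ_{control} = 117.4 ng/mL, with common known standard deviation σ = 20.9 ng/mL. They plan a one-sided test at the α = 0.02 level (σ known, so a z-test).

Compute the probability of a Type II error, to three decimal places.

Standardized effect: d = |μ_{active} − μ_{control}| / σ = |95.6 − 117.4| / 20.9 = 1.0431
Noncentrality parameter: δ = d·√(n/2) = 1.0431 × √(9/2) = 2.2127
Critical value for a one-sided test at α = 0.02: z_α = 2.054.
Power = P(Z > 2.054 − δ) = Φ(0.159) = 0.5631.
Type II error: β = 1 − power = 1 − 0.5631 = 0.4369.

β ≈ 0.437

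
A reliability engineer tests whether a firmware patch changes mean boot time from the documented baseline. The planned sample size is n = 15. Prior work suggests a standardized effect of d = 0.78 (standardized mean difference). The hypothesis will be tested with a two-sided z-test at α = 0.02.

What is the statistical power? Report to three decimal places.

Power ≈ 0.756

Noncentrality parameter: δ = d·√n = 0.78 × √15 = 3.0209
Critical value for a two-sided test at α = 0.02: z_{α/2} = 2.326.
Power = Φ(δ − 2.326) + Φ(−δ − 2.326) = Φ(0.695) + Φ(-5.347) = 0.7563 + 0.0000 = 0.7563.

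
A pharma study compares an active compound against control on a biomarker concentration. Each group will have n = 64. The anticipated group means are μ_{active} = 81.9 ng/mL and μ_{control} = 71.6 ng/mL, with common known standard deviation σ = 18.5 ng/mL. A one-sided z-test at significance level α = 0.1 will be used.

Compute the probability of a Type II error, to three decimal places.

β ≈ 0.031

Standardized effect: d = |μ_{active} − μ_{control}| / σ = |81.9 − 71.6| / 18.5 = 0.5568
Noncentrality parameter: δ = d·√(n/2) = 0.5568 × √(64/2) = 3.1495
Critical value for a one-sided test at α = 0.1: z_α = 1.282.
Power = P(Z > 1.282 − δ) = Φ(1.868) = 0.9691.
Type II error: β = 1 − power = 1 − 0.9691 = 0.0309.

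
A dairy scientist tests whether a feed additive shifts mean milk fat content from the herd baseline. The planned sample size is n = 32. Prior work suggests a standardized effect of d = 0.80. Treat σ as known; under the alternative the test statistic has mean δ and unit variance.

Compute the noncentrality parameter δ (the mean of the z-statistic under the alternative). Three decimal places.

The noncentrality parameter scales effect size by the design's sample-size factor: δ = d·√n = 0.80 × √32 = 4.5255

δ ≈ 4.525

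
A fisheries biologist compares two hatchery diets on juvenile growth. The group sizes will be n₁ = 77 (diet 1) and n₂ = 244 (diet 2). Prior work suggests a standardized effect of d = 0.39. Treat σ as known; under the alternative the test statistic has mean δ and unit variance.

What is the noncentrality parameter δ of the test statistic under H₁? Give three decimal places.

δ = d / √(1/n₁ + 1/n₂) = 0.39 / √(1/77 + 1/244) = 2.9837

δ ≈ 2.984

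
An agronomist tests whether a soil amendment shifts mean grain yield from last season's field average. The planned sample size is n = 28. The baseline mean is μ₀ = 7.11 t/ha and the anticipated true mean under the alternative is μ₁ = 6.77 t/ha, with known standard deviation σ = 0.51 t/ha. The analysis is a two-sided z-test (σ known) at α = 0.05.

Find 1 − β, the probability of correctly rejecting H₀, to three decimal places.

Power ≈ 0.942

Standardized effect: d = |μ₁ − μ₀| / σ = |6.77 − 7.11| / 0.51 = 0.6667
Noncentrality parameter: δ = d·√n = 0.6667 × √28 = 3.5277
Two-sided α = 0.05 → critical value z_{0.025} = 1.960.
Power = Φ(δ − 1.960) + Φ(−δ − 1.960) = Φ(1.568) + Φ(-5.488) = 0.9415 + 0.0000 = 0.9415.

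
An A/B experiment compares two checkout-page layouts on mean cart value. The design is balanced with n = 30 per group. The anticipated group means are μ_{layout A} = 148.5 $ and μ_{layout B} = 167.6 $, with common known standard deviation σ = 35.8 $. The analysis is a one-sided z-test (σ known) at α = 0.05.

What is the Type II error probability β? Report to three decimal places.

Standardized effect: d = |μ_{layout A} − μ_{layout B}| / σ = |148.5 − 167.6| / 35.8 = 0.5335
Noncentrality parameter: δ = d·√(n/2) = 0.5335 × √(30/2) = 2.0663
Critical value for a one-sided test at α = 0.05: z_α = 1.645.
Power = Φ(δ − 1.645) = Φ(0.421) = 0.6633.
Type II error: β = 1 − power = 1 − 0.6633 = 0.3367.

β ≈ 0.337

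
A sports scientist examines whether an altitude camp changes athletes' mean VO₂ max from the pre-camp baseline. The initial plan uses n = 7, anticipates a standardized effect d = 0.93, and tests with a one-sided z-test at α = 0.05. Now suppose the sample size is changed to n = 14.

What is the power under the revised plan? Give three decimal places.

Power ≈ 0.967

With n = 14: δ = d·√n = 0.93 × √14 = 3.4797. Critical value z_{0.05} = 1.645.
Revised power = Φ(δ − 1.645) = Φ(1.835) = 0.9667.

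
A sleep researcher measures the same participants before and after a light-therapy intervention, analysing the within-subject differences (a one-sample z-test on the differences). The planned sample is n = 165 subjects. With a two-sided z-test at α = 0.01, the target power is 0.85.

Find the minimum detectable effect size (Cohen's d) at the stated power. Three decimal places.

d ≈ 0.281

Need Φ(δ − 2.576) = 0.85, so δ = 2.576 + 1.036 = 3.612.
(The second rejection-region term Φ(−δ − z_{α/2}) is negligible and dropped.)
δ = d·√n ⇒ d = δ/√n = 3.612/√165 = 0.2812.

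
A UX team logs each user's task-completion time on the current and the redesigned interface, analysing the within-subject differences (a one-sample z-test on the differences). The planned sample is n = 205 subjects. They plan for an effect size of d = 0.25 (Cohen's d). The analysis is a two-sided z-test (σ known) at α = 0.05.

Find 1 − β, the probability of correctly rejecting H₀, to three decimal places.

Power ≈ 0.947

Noncentrality parameter: δ = d·√n = 0.25 × √205 = 3.5795
Critical value for a two-sided test at α = 0.05: z_{α/2} = 1.960.
Power = Φ(δ − 1.960) + Φ(−δ − 1.960) = Φ(1.619) + Φ(-5.539) = 0.9473 + 0.0000 = 0.9473.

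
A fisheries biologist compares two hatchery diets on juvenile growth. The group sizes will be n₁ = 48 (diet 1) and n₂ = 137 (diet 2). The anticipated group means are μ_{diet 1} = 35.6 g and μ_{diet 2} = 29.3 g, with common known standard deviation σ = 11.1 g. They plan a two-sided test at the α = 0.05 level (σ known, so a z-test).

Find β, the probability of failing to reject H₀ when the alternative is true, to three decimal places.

Standardized effect: d = |μ_{diet 1} − μ_{diet 2}| / σ = |35.6 − 29.3| / 11.1 = 0.5676
Noncentrality parameter: δ = d / √(1/n₁ + 1/n₂) = 0.5676 / √(1/48 + 1/137) = 3.3839
Critical value for a two-sided test at α = 0.05: z_{α/2} = 1.960.
Power = Φ(δ − 1.960) + Φ(−δ − 1.960) = Φ(1.424) + Φ(-5.344) = 0.9228 + 0.0000 = 0.9228.
Type II error: β = 1 − power = 1 − 0.9228 = 0.0772.

β ≈ 0.077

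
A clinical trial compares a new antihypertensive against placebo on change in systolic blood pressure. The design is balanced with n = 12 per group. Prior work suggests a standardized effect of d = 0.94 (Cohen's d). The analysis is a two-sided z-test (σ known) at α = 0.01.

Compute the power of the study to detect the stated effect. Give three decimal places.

Power ≈ 0.392

Noncentrality parameter: δ = d·√(n/2) = 0.94 × √(12/2) = 2.3025
Two-sided α = 0.01 → critical value z_{0.005} = 2.576.
Power = Φ(δ − 2.576) + Φ(−δ − 2.576) = Φ(-0.273) + Φ(-4.878) = 0.3923 + 0.0000 = 0.3923.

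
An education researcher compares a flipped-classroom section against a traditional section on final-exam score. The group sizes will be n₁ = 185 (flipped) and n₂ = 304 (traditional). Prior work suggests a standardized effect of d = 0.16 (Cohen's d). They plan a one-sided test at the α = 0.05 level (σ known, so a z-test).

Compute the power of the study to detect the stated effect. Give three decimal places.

Power ≈ 0.528

Noncentrality parameter: δ = d / √(1/n₁ + 1/n₂) = 0.16 / √(1/185 + 1/304) = 1.7159
One-sided α = 0.05 → critical value z_{0.05} = 1.645.
Power = P(Z > 1.645 − δ) = Φ(0.071) = 0.5283.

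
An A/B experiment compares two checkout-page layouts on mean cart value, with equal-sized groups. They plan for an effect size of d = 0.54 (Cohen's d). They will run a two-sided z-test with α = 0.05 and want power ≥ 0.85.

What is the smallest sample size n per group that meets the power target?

Set Φ(δ − 1.960) = 0.85; then δ − 1.960 = Φ⁻¹(0.85) = 1.036, giving δ = 2.996.
(Ignoring the negligible lower-tail rejection probability gives the usual closed-form inversion.)
δ = d·√(n/2) ⇒ n = 2(δ/d)² = 2 × (2.996 / 0.54)² = 61.58.
Rounding up, n = 62 per group.

n = 62 per group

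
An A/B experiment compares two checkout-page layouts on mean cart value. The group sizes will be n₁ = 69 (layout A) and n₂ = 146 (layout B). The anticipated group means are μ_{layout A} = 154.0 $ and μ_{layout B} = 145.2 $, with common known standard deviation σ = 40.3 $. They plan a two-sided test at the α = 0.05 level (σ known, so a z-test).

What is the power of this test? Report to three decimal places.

Standardized effect: d = |μ_{layout A} − μ_{layout B}| / σ = |154.0 − 145.2| / 40.3 = 0.2184
Noncentrality parameter: δ = d / √(1/n₁ + 1/n₂) = 0.2184 / √(1/69 + 1/146) = 1.4947
Critical value for a two-sided test at α = 0.05: z_{α/2} = 1.960.
Power = Φ(δ − 1.960) + Φ(−δ − 1.960) = Φ(-0.465) + Φ(-3.455) = 0.3209 + 0.0003 = 0.3212.

Power ≈ 0.321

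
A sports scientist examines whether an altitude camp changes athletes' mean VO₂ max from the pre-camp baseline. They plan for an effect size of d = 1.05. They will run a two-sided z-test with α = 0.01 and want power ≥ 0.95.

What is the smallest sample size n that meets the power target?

n = 17

For power 0.95 need Φ(δ − z_{0.005}) = 0.95, so δ = z_{0.005} + z_{0.05} = 2.576 + 1.645 = 4.221.
(The Φ(−δ − z_{α/2}) term is vanishingly small for δ > 0 and is dropped in the standard sample-size formula.)
δ = d·√n ⇒ n = (δ/d)² = (4.221 / 1.05)² = 16.16.
Rounding up, n = 17.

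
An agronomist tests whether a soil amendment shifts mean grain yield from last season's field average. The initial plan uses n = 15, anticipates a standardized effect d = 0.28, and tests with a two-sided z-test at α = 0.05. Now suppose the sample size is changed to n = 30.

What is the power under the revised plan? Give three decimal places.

Power ≈ 0.335

With n = 30: δ = d·√n = 0.28 × √30 = 1.5336. Critical value z_{0.025} = 1.960.
Revised power = Φ(δ − 1.960) + Φ(−δ − 1.960) = Φ(-0.426) + Φ(-3.494) = 0.3349 + 0.0002 = 0.3352.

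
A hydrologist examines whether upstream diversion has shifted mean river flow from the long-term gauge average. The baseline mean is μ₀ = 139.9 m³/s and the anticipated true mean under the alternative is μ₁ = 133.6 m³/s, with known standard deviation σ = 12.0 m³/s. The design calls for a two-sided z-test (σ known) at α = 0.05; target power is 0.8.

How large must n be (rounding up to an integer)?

n = 29

Standardized effect: d = |μ₁ − μ₀| / σ = |133.6 − 139.9| / 12.0 = 0.5250
For power 0.8 need Φ(δ − z_{0.025}) = 0.8, so δ = z_{0.025} + z_{0.20} = 1.960 + 0.842 = 2.802.
(The Φ(−δ − z_{α/2}) term is vanishingly small for δ > 0 and is dropped in the standard sample-size formula.)
δ = d·√n ⇒ n = (δ/d)² = (2.802 / 0.5250)² = 28.48.
Rounding up, n = 29.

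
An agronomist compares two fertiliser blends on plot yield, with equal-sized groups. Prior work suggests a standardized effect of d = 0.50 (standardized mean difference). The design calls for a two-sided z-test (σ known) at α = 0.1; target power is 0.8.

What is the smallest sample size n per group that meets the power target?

n = 50 per group

For power 0.8 need Φ(δ − z_{0.05}) = 0.8, so δ = z_{0.05} + z_{0.20} = 1.645 + 0.842 = 2.486.
(Ignoring the negligible lower-tail rejection probability gives the usual closed-form inversion.)
δ = d·√(n/2) ⇒ n = 2(δ/d)² = 2 × (2.486 / 0.50)² = 49.46.
Round up to the next whole unit.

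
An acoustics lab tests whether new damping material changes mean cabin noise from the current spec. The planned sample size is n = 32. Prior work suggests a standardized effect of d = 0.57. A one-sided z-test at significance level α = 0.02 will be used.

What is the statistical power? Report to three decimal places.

Power ≈ 0.879

Noncentrality parameter: δ = d·√n = 0.57 × √32 = 3.2244
Critical value for a one-sided test at α = 0.02: z_α = 2.054.
Power = Φ(δ − 2.054) = Φ(1.171) = 0.8791.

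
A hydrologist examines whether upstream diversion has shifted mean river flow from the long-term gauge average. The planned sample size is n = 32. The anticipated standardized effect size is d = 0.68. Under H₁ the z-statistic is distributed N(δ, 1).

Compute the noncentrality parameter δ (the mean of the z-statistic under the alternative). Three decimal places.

δ ≈ 3.847

The noncentrality parameter scales effect size by the design's sample-size factor: δ = d·√n = 0.68 × √32 = 3.8467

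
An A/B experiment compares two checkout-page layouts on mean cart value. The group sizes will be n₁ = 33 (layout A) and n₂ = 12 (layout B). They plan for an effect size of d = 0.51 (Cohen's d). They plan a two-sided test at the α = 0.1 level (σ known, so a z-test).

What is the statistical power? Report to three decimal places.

Noncentrality parameter: δ = d / √(1/n₁ + 1/n₂) = 0.51 / √(1/33 + 1/12) = 1.5129
Two-sided α = 0.1 → critical value z_{0.05} = 1.645.
Power = Φ(δ − 1.645) + Φ(−δ − 1.645) = Φ(-0.132) + Φ(-3.158) = 0.4475 + 0.0008 = 0.4483.

Power ≈ 0.448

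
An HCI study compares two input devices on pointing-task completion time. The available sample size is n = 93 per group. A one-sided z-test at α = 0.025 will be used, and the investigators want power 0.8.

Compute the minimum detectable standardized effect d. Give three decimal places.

Need Φ(δ − 1.960) = 0.8, so δ = 1.960 + 0.842 = 2.802.
δ = d·√(n/2) ⇒ d = δ/√(n/2) = 2.802/√(93/2) = 0.4108.

d ≈ 0.411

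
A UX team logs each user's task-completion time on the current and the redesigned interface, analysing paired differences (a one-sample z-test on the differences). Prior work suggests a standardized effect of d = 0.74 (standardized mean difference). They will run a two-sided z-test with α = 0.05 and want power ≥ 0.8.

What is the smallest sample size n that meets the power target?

Set Φ(δ − 1.960) = 0.8; then δ − 1.960 = Φ⁻¹(0.8) = 0.842, giving δ = 2.802.
(The Φ(−δ − z_{α/2}) term is vanishingly small for δ > 0 and is dropped in the standard sample-size formula.)
δ = d·√n ⇒ n = (δ/d)² = (2.802 / 0.74)² = 14.33.
Round up to the next whole unit.

n = 15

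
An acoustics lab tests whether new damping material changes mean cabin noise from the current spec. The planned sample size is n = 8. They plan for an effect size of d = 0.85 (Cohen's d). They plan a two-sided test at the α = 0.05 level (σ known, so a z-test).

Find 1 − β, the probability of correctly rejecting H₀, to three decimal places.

Noncentrality parameter: δ = d·√n = 0.85 × √8 = 2.4042
Two-sided α = 0.05 → critical value z_{0.025} = 1.960.
Power = Φ(δ − 1.960) + Φ(−δ − 1.960) = Φ(0.444) + Φ(-4.364) = 0.6716 + 0.0000 = 0.6716.

Power ≈ 0.672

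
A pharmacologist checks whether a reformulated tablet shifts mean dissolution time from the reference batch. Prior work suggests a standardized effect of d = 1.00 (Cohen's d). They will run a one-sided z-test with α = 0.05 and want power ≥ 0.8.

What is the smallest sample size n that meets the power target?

For power 0.8 need Φ(δ − z_{0.05}) = 0.8, so δ = z_{0.05} + z_{0.20} = 1.645 + 0.842 = 2.486.
δ = d·√n ⇒ n = (δ/d)² = (2.486 / 1.00)² = 6.18.
Rounding up, n = 7.

n = 7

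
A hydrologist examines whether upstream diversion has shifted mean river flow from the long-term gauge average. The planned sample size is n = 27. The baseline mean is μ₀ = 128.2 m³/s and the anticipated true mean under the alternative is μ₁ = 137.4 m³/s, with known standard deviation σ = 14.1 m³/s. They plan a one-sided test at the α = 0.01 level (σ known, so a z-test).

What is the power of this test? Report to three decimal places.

Standardized effect: d = |μ₁ − μ₀| / σ = |137.4 − 128.2| / 14.1 = 0.6525
Noncentrality parameter: δ = d·√n = 0.6525 × √27 = 3.3904
One-sided α = 0.01 → critical value z_{0.01} = 2.326.
Power = P(Z > 2.326 − δ) = Φ(1.064) = 0.8563.

Power ≈ 0.856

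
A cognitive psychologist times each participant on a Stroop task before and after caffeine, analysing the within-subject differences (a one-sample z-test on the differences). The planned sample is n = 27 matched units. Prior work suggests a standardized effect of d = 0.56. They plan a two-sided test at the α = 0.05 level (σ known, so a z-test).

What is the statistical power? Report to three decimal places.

Power ≈ 0.829

Noncentrality parameter: δ = d·√n = 0.56 × √27 = 2.9098
Two-sided α = 0.05 → critical value z_{0.025} = 1.960.
Power = Φ(δ − 1.960) + Φ(−δ − 1.960) = Φ(0.950) + Φ(-4.870) = 0.8289 + 0.0000 = 0.8289.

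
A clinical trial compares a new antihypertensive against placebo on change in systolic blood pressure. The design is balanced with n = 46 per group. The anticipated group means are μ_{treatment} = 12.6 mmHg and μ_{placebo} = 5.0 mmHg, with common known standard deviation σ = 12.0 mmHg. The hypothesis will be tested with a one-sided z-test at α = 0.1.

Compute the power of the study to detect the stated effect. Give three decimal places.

Standardized effect: d = |μ_{treatment} − μ_{placebo}| / σ = |12.6 − 5.0| / 12.0 = 0.6333
Noncentrality parameter: δ = d·√(n/2) = 0.6333 × √(46/2) = 3.0374
Critical value for a one-sided test at α = 0.1: z_α = 1.282.
Power = P(Z > 1.282 − δ) = Φ(1.756) = 0.9604.

Power ≈ 0.960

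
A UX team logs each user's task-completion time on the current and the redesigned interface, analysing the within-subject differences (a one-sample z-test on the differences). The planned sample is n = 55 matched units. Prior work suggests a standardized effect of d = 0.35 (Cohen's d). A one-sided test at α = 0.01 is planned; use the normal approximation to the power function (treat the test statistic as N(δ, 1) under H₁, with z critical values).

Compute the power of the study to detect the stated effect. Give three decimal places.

Power ≈ 0.606

Noncentrality parameter: δ = d·√n = 0.35 × √55 = 2.5957
Critical value for a one-sided test at α = 0.01: z_α = 2.326.
Power = P(Z > 2.326 − δ) = Φ(0.269) = 0.6062.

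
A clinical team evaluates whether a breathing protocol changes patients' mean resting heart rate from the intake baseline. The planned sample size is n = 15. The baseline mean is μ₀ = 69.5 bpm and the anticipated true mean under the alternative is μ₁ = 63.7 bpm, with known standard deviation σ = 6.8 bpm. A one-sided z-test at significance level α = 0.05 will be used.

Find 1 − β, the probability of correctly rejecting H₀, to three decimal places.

Standardized effect: d = |μ₁ − μ₀| / σ = |63.7 − 69.5| / 6.8 = 0.8529
Noncentrality parameter: δ = d·√n = 0.8529 × √15 = 3.3034
Critical value for a one-sided test at α = 0.05: z_α = 1.645.
Power = Φ(δ − 1.645) = Φ(1.659) = 0.9514.

Power ≈ 0.951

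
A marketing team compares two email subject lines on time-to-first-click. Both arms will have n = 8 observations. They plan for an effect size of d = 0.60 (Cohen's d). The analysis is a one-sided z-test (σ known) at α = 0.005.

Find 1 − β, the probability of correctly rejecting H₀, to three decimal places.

Power ≈ 0.084

Noncentrality parameter: δ = d·√(n/2) = 0.60 × √(8/2) = 1.2000
One-sided α = 0.005 → critical value z_{0.005} = 2.576.
Power = Φ(δ − 2.576) = Φ(-1.376) = 0.0844.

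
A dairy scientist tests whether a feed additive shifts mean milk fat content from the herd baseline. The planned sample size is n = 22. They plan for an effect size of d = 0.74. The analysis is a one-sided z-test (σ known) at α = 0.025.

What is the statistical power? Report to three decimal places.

Power ≈ 0.935

Noncentrality parameter: δ = d·√n = 0.74 × √22 = 3.4709
Critical value for a one-sided test at α = 0.025: z_α = 1.960.
Power = Φ(δ − 1.960) = Φ(1.511) = 0.9346.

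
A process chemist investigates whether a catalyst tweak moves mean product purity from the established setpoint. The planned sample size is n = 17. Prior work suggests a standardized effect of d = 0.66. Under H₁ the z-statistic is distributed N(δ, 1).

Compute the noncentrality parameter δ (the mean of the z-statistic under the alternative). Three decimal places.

δ ≈ 2.721

δ = d·√n = 0.66 × √17 = 2.7212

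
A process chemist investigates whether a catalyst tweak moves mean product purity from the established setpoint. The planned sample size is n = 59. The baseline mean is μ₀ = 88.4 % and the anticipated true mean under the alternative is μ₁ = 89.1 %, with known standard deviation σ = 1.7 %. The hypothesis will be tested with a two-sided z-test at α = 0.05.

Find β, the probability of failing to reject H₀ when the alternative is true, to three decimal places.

Standardized effect: d = |μ₁ − μ₀| / σ = |89.1 − 88.4| / 1.7 = 0.4118
Noncentrality parameter: δ = d·√n = 0.4118 × √59 = 3.1628
Two-sided α = 0.05 → critical value z_{0.025} = 1.960.
Power = Φ(δ − 1.960) + Φ(−δ − 1.960) = Φ(1.203) + Φ(-5.123) = 0.8855 + 0.0000 = 0.8855.
Type II error: β = 1 − power = 1 − 0.8855 = 0.1145.

β ≈ 0.115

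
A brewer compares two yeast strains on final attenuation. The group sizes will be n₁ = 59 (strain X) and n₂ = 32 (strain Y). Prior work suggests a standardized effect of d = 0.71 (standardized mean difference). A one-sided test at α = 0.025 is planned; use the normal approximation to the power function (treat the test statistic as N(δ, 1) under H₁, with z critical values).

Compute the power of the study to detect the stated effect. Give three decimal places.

Noncentrality parameter: δ = d / √(1/n₁ + 1/n₂) = 0.71 / √(1/59 + 1/32) = 3.2340
One-sided α = 0.025 → critical value z_{0.025} = 1.960.
Power = P(Z > 1.960 − δ) = Φ(1.274) = 0.8987.

Power ≈ 0.899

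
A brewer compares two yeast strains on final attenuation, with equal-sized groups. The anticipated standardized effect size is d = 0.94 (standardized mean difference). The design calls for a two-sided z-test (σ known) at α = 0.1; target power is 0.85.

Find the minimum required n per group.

Set Φ(δ − 1.645) = 0.85; then δ − 1.645 = Φ⁻¹(0.85) = 1.036, giving δ = 2.681.
(For δ > 0 the lower-tail rejection region contributes negligibly to power, so the one-term inversion is standard.)
δ = d·√(n/2) ⇒ n = 2(δ/d)² = 2 × (2.681 / 0.94)² = 16.27.
Rounding up, n = 17 per group.

n = 17 per group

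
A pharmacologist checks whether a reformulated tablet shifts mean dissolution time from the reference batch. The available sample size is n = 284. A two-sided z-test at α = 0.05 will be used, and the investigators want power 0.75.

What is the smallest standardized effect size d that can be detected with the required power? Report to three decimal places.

Need Φ(δ − 1.960) = 0.75, so δ = 1.960 + 0.674 = 2.634.
(Lower-tail contribution to power is negligible for δ > 0.)
δ = d·√n ⇒ d = δ/√n = 2.634/√284 = 0.1563.

d ≈ 0.156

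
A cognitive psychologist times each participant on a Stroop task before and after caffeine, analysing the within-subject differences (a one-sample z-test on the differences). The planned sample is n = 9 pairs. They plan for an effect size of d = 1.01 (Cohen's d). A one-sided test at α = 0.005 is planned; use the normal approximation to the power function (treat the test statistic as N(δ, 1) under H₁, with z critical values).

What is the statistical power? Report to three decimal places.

Noncentrality parameter: δ = d·√n = 1.01 × √9 = 3.0300
Critical value for a one-sided test at α = 0.005: z_α = 2.576.
Power = Φ(δ − 2.576) = Φ(0.454) = 0.6751.

Power ≈ 0.675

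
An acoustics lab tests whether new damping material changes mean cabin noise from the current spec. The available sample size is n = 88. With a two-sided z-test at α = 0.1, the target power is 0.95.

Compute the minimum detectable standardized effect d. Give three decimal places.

d ≈ 0.351

Need Φ(δ − 1.645) = 0.95, so δ = 1.645 + 1.645 = 3.290.
(The second rejection-region term Φ(−δ − z_{α/2}) is negligible and dropped.)
δ = d·√n ⇒ d = δ/√n = 3.290/√88 = 0.3507.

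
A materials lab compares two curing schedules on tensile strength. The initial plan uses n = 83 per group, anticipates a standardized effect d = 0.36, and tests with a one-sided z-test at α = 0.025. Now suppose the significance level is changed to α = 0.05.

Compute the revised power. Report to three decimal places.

Power ≈ 0.750

δ = d·√(n/2) = 0.36 × √(83/2) = 2.3191 (unchanged). New critical value: z_{0.05} = 1.645.
Revised power = P(Z > 1.645 − δ) = Φ(0.674) = 0.7499.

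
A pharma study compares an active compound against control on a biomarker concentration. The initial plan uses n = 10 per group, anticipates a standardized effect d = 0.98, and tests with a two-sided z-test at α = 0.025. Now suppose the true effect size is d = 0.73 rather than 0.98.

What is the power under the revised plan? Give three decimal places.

With d = 0.73: δ = d·√(n/2) = 0.73 × √(10/2) = 1.6323. Critical value z_{0.0125} = 2.241.
Revised power = Φ(δ − 2.241) + Φ(−δ − 2.241) = Φ(-0.609) + Φ(-3.874) = 0.2712 + 0.0001 = 0.2713.

Power ≈ 0.271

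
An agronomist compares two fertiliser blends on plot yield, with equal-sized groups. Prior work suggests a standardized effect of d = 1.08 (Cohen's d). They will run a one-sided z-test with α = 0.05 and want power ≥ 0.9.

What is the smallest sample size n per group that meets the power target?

n = 15 per group

Set Φ(δ − 1.645) = 0.9; then δ − 1.645 = Φ⁻¹(0.9) = 1.282, giving δ = 2.926.
δ = d·√(n/2) ⇒ n = 2(δ/d)² = 2 × (2.926 / 1.08)² = 14.68.
Round up to the next whole unit.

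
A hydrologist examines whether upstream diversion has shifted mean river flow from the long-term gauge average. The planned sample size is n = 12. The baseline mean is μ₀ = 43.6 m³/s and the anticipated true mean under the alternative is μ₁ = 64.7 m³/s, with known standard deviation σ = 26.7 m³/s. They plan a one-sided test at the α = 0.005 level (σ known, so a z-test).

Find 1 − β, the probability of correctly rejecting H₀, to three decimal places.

Power ≈ 0.564

Standardized effect: d = |μ₁ − μ₀| / σ = |64.7 − 43.6| / 26.7 = 0.7903
Noncentrality parameter: δ = d·√n = 0.7903 × √12 = 2.7375
One-sided α = 0.005 → critical value z_{0.005} = 2.576.
Power = Φ(δ − 2.576) = Φ(0.162) = 0.5642.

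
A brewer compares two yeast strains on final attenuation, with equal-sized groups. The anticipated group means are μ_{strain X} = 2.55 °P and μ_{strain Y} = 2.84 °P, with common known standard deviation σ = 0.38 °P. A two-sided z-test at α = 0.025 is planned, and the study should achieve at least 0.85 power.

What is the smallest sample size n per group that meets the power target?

Standardized effect: d = |μ_{strain X} − μ_{strain Y}| / σ = |2.55 − 2.84| / 0.38 = 0.7632
Set Φ(δ − 2.241) = 0.85; then δ − 2.241 = Φ⁻¹(0.85) = 1.036, giving δ = 3.278.
(Ignoring the negligible lower-tail rejection probability gives the usual closed-form inversion.)
δ = d·√(n/2) ⇒ n = 2(δ/d)² = 2 × (3.278 / 0.7632)² = 36.90.
Round up to the next whole unit.

n = 37 per group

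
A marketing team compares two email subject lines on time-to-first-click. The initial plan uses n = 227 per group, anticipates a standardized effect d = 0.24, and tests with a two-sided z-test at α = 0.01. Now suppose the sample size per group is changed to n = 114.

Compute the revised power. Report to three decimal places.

Power ≈ 0.222

With n = 114 per group: δ = d·√(n/2) = 0.24 × √(114/2) = 1.8120. Critical value z_{0.005} = 2.576.
Revised power = Φ(δ − 2.576) + Φ(−δ − 2.576) = Φ(-0.764) + Φ(-4.388) = 0.2225 + 0.0000 = 0.2225.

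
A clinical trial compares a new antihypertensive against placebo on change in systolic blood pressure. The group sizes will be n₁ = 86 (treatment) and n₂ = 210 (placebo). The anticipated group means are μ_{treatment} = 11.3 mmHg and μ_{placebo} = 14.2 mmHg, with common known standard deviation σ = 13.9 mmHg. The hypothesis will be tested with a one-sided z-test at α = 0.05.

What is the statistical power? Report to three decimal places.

Power ≈ 0.494

Standardized effect: d = |μ_{treatment} − μ_{placebo}| / σ = |11.3 − 14.2| / 13.9 = 0.2086
Noncentrality parameter: δ = d / √(1/n₁ + 1/n₂) = 0.2086 / √(1/86 + 1/210) = 1.6297
One-sided α = 0.05 → critical value z_{0.05} = 1.645.
Power = Φ(δ − 1.645) = Φ(-0.015) = 0.4939.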